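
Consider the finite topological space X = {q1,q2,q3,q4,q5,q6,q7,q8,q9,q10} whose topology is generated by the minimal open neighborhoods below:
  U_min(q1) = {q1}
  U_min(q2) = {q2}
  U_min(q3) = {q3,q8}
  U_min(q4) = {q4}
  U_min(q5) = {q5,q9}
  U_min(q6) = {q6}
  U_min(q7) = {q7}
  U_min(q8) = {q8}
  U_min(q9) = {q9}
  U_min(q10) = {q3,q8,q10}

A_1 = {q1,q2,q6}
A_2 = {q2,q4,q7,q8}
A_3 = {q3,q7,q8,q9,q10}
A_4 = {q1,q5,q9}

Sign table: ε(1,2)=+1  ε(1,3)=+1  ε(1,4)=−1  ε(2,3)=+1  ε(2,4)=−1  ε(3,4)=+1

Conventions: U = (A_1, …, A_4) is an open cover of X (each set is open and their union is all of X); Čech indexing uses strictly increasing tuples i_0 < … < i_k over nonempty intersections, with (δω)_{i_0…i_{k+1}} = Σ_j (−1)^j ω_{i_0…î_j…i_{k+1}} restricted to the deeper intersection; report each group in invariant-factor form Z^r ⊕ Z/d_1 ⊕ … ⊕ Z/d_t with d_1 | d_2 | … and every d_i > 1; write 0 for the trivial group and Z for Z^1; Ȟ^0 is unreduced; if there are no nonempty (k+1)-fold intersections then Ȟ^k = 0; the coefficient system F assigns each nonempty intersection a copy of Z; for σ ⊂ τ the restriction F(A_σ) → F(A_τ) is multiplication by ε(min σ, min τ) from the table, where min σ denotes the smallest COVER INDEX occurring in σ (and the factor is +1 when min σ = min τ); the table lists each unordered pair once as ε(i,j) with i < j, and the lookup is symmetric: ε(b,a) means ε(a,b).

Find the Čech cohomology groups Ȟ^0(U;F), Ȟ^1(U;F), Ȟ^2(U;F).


nonempty intersections:
  A12={q2} A14={q1} A23={q7,q8} A34={q9}
C dims 4,4; δ0: rk 4, SNF 1^3·2
Ȟ^0: (4−4)−0=0 ⇒ 0
Ȟ^1: (4−0)−4=0 plus torsion [2] ⇒ Z/2
Ȟ^2: (0−0)−0=0 ⇒ 0

Ȟ^0 ≅ 0, Ȟ^1 ≅ Z/2, Ȟ^2 ≅ 0


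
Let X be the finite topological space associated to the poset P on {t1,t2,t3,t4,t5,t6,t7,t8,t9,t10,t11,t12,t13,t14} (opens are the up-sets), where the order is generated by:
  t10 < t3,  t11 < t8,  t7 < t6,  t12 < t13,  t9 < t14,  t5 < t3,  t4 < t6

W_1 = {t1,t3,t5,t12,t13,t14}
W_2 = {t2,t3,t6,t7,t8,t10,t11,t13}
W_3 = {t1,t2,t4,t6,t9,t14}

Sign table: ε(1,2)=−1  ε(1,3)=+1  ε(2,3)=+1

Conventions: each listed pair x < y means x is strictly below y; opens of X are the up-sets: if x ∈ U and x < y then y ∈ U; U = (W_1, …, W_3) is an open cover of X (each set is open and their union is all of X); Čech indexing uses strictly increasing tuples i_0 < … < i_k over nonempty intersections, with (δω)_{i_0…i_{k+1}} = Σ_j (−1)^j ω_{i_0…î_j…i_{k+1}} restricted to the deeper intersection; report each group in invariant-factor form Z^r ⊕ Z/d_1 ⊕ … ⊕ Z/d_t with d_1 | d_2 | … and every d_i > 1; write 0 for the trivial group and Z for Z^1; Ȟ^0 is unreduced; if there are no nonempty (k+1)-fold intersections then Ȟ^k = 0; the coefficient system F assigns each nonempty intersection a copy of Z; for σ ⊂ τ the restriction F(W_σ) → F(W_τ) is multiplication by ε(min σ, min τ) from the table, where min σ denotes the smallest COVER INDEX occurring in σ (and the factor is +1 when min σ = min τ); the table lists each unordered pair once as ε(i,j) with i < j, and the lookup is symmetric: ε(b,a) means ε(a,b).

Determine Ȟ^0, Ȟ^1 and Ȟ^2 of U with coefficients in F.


Ȟ^0 ≅ 0; Ȟ^1 ≅ Z/2; Ȟ^2 ≅ 0

intersection data:
  W12={t3,t13} W13={t1,t14} W23={t2,t6}
C dims 3,3; δ0: rk 3, SNF 1^2·2
Ȟ^0 = (3 − 3) − 0 = 0, so Ȟ^0 ≅ 0
Ȟ^1 = (3 − 0) − 3 = 0 plus torsion [2], so Ȟ^1 ≅ Z/2
Ȟ^2 = (0 − 0) − 0 = 0, so Ȟ^2 ≅ 0


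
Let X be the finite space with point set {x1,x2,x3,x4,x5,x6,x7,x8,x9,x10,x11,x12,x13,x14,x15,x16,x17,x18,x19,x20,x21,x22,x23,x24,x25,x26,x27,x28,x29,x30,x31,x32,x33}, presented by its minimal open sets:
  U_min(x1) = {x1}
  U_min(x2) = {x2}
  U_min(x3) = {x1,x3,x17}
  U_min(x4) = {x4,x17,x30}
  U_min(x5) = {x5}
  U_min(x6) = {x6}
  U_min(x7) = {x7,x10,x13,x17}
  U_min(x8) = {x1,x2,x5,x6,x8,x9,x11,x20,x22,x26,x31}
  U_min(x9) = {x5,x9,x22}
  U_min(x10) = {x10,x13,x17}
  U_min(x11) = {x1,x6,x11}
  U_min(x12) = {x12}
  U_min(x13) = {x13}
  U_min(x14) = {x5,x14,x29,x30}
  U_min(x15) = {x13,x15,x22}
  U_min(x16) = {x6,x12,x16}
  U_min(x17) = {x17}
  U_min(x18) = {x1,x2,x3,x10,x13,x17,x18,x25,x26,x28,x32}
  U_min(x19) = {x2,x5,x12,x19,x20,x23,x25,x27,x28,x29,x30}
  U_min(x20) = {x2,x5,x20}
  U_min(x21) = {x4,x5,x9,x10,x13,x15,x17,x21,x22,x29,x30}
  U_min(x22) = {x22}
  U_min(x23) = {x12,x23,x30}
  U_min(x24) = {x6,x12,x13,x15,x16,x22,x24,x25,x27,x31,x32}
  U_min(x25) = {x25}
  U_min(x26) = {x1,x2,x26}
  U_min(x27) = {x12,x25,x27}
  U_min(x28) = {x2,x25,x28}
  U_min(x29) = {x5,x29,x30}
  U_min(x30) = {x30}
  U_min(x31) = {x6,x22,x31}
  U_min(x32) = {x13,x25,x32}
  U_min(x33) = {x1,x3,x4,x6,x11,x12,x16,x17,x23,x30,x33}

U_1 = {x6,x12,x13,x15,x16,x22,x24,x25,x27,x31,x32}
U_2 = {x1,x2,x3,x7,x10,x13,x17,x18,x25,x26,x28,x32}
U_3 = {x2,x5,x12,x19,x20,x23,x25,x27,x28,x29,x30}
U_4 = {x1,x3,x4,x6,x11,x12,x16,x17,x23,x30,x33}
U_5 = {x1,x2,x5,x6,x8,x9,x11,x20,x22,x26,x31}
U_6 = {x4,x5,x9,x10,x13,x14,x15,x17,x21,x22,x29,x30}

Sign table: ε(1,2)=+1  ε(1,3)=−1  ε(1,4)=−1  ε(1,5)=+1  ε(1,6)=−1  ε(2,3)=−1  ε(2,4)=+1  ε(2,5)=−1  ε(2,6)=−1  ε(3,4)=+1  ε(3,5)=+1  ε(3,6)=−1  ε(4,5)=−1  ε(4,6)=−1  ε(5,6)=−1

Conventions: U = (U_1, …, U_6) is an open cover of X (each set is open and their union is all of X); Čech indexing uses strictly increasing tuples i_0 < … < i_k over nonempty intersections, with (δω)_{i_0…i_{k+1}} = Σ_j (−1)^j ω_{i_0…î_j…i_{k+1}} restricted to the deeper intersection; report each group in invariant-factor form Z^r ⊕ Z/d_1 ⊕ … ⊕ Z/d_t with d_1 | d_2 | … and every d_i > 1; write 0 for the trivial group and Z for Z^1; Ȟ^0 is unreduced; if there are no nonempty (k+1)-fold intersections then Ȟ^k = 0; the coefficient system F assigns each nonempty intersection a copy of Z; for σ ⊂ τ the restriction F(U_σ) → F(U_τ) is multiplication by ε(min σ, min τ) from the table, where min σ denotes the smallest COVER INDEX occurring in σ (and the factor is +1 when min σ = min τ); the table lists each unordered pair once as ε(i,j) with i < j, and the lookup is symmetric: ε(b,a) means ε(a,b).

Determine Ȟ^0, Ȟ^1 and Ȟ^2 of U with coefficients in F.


nonempty intersections:
  U12={x13,x25,x32} U13={x12,x25,x27} U14={x6,x12,x16} U15={x6,x22,x31} U16={x13,x15,x22} U23={x2,x25,x28} U24={x1,x3,x17} U25={x1,x2,x26} U26={x10,x13,x17} U34={x12,x23,x30} U35={x2,x5,x20} U36={x5,x29,x30} U45={x1,x6,x11} U46={x4,x17,x30} U56={x5,x9,x22}
  U123={x25} U126={x13} U134={x12} U145={x6} U156={x22} U235={x2} U245={x1} U246={x17} U346={x30} U356={x5}
C dims 6,15,10; δ0: rk 6, SNF 1^5·2; δ1: rk 9, SNF 1^9
Ȟ^0: (6−6)−0=0 ⇒ 0
Ȟ^1: (15−9)−6=0 plus torsion [2] ⇒ Z/2
Ȟ^2: (10−0)−9=1 ⇒ Z

Ȟ^0 ≅ 0, Ȟ^1 ≅ Z/2 and Ȟ^2 ≅ Z


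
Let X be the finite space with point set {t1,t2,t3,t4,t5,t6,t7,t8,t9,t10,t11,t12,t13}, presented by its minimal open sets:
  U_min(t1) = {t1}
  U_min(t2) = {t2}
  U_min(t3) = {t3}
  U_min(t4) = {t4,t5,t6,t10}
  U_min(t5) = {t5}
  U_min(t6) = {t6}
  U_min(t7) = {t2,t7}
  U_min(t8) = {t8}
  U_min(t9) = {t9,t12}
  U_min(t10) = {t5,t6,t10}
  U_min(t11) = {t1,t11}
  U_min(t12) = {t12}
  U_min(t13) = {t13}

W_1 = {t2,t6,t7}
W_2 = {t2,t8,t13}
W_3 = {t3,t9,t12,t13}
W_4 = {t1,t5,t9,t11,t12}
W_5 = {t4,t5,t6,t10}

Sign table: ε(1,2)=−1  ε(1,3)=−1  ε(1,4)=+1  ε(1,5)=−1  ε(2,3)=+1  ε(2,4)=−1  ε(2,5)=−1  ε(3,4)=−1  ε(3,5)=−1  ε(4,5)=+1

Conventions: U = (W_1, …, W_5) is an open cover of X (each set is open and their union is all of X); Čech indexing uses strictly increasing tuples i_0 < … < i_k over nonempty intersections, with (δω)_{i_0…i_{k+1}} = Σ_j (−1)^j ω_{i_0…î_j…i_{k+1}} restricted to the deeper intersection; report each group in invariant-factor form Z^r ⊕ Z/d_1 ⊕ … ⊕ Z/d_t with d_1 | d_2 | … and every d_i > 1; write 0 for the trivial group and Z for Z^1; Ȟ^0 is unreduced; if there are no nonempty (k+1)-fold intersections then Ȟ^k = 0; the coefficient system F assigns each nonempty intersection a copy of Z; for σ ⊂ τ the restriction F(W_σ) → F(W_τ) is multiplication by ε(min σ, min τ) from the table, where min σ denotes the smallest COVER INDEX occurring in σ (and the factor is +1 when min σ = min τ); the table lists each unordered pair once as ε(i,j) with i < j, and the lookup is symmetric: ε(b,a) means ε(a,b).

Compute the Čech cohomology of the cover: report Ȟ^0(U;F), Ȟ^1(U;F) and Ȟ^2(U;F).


Ȟ^0(U;F) ≅ 0, Ȟ^1(U;F) ≅ Z/2, Ȟ^2(U;F) ≅ 0

intersection data:
  W12={t2} W15={t6} W23={t13} W34={t9,t12} W45={t5}
C dims 5,5; δ0: rk 5, SNF 1^4·2
Ȟ^0 = (5 − 5) − 0 = 0, so Ȟ^0 ≅ 0
Ȟ^1 = (5 − 0) − 5 = 0 plus torsion [2], so Ȟ^1 ≅ Z/2
Ȟ^2 = (0 − 0) − 0 = 0, so Ȟ^2 ≅ 0


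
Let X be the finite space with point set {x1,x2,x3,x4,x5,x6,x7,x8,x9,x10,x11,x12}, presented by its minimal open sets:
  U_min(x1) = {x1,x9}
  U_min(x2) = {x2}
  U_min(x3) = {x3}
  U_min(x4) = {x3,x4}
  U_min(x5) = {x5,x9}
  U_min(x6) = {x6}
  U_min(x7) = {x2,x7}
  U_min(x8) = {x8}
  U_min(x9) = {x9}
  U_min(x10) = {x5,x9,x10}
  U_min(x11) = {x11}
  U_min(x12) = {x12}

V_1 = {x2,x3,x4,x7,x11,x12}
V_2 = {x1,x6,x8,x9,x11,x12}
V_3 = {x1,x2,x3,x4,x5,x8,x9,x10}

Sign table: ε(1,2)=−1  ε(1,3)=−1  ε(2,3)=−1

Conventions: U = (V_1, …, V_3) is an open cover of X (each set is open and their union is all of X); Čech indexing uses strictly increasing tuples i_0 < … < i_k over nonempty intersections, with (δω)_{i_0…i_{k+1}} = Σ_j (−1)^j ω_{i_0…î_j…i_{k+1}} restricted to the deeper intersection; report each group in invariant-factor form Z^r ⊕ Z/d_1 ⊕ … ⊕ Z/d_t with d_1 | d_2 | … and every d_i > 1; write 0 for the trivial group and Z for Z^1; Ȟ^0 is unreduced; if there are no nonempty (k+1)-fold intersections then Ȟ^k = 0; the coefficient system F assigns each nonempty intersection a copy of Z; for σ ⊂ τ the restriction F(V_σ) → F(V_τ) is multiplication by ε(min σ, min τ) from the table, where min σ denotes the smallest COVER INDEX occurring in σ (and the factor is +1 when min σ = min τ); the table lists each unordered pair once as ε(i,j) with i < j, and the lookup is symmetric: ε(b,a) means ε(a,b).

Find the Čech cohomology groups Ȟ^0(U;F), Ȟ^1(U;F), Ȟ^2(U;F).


nonempty overlaps:
  V12={x11,x12} V13={x2,x3,x4} V23={x1,x8,x9}
C dims 3,3; δ0: rk 3, SNF 1^2·2
degree 0: 3−3−0 = 0 → Ȟ^0 ≅ 0
degree 1: 3−0−3 = 0 plus torsion [2] → Ȟ^1 ≅ Z/2
degree 2: 0−0−0 = 0 → Ȟ^2 ≅ 0

Ȟ^0(U;F) ≅ 0, Ȟ^1(U;F) ≅ Z/2, Ȟ^2(U;F) ≅ 0


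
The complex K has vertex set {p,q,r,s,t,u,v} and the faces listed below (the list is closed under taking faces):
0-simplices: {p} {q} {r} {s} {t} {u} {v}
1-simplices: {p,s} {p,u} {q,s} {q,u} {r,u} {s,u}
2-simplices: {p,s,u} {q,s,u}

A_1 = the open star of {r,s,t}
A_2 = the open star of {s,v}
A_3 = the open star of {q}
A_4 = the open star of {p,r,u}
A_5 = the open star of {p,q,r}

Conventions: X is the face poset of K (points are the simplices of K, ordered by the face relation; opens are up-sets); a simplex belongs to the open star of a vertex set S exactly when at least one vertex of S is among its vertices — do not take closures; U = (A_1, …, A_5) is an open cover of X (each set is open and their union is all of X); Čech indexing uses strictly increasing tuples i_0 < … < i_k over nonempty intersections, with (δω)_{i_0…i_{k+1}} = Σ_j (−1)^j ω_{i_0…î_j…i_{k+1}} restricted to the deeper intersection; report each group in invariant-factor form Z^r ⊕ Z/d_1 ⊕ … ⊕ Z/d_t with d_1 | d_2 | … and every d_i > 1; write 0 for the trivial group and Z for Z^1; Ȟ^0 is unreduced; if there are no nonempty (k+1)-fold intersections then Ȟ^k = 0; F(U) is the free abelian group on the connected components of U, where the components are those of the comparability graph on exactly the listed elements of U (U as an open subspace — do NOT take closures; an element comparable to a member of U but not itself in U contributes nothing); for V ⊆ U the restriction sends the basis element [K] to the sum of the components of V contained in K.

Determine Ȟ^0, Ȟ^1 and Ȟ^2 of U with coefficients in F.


Ȟ^0 ≅ Z^3,  Ȟ^1 ≅ 0,  Ȟ^2 ≅ 0

intersection data:
  A1={{r},{s},{t},{p,s},{q,s},{r,u},{s,u},{p,s,u},{q,s,u}} A2={{s},{v},{p,s},{q,s},{s,u},{p,s,u},{q,s,u}} A3={{q},{q,s},{q,u},{q,s,u}} A4={{p},{r},{u},{p,s},{p,u},{q,u},{r,u},{s,u},{p,s,u},{q,s,u}} A5={{p},{q},{r},{p,s},{p,u},{q,s},{q,u},{r,u},{p,s,u},{q,s,u}}
  A12={{s},{p,s},{q,s},{s,u},{p,s,u},{q,s,u}} A13={{q,s},{q,s,u}} A14={{r},{p,s},{r,u},{s,u},{p,s,u},{q,s,u}} A15={{r},{p,s},{q,s},{r,u},{p,s,u},{q,s,u}} A23={{q,s},{q,s,u}} A24={{p,s},{s,u},{p,s,u},{q,s,u}} A25={{p,s},{q,s},{p,s,u},{q,s,u}} A34={{q,u},{q,s,u}} A35={{q},{q,s},{q,u},{q,s,u}} A45={{p},{r},{p,s},{p,u},{q,u},{r,u},{p,s,u},{q,s,u}}
  A123={{q,s},{q,s,u}} A124={{p,s},{s,u},{p,s,u},{q,s,u}} A125={{p,s},{q,s},{p,s,u},{q,s,u}} A134={{q,s,u}} A135={{q,s},{q,s,u}} A145={{r},{p,s},{r,u},{p,s,u},{q,s,u}} A234={{q,s,u}} A235={{q,s},{q,s,u}} A245={{p,s},{p,s,u},{q,s,u}} A345={{q,u},{q,s,u}}
  A1234={{q,s,u}} A1235={{q,s},{q,s,u}} A1245={{p,s},{p,s,u},{q,s,u}} A1345={{q,s,u}} A2345={{q,s,u}}
  A12345={{q,s,u}}
components per intersection:
  A1: {{r},{r,u}} {{s},{p,s},{q,s},{s,u},{p,s,u},{q,s,u}} {{t}}
  A2: {{s},{p,s},{q,s},{s,u},{p,s,u},{q,s,u}} {{v}}
  A3: {{q},{q,s},{q,u},{q,s,u}}
  A4: {{p},{r},{u},{p,s},{p,u},{q,u},{r,u},{s,u},{p,s,u},{q,s,u}}
  A5: {{p},{p,s},{p,u},{p,s,u}} {{q},{q,s},{q,u},{q,s,u}} {{r},{r,u}}
  A12: {{s},{p,s},{q,s},{s,u},{p,s,u},{q,s,u}}
  A13: {{q,s},{q,s,u}}
  A14: {{r},{r,u}} {{p,s},{s,u},{p,s,u},{q,s,u}}
  A15: {{r},{r,u}} {{p,s},{p,s,u}} {{q,s},{q,s,u}}
  A23: {{q,s},{q,s,u}}
  A24: {{p,s},{s,u},{p,s,u},{q,s,u}}
  A25: {{p,s},{p,s,u}} {{q,s},{q,s,u}}
  A34: {{q,u},{q,s,u}}
  A35: {{q},{q,s},{q,u},{q,s,u}}
  A45: {{p},{p,s},{p,u},{p,s,u}} {{r},{r,u}} {{q,u},{q,s,u}}
  A123: {{q,s},{q,s,u}}
  A124: {{p,s},{s,u},{p,s,u},{q,s,u}}
  A125: {{p,s},{p,s,u}} {{q,s},{q,s,u}}
  A134: {{q,s,u}}
  A135: {{q,s},{q,s,u}}
  A145: {{r},{r,u}} {{p,s},{p,s,u}} {{q,s,u}}
  A234: {{q,s,u}}
  A235: {{q,s},{q,s,u}}
  A245: {{p,s},{p,s,u}} {{q,s,u}}
  A345: {{q,u},{q,s,u}}
  A1234: {{q,s,u}}
  A1235: {{q,s},{q,s,u}}
  A1245: {{p,s},{p,s,u}} {{q,s,u}}
  A1345: {{q,s,u}}
  A2345: {{q,s,u}}
  A12345: {{q,s,u}}
C dims 10,16,14,6; δ0: rk 7, SNF 1^7; δ1: rk 9, SNF 1^9; δ2: rk 5, SNF 1^5
Ȟ^0 = (10 − 7) − 0 = 3, so Ȟ^0 ≅ Z^3
Ȟ^1 = (16 − 9) − 7 = 0, so Ȟ^1 ≅ 0
Ȟ^2 = (14 − 5) − 9 = 0, so Ȟ^2 ≅ 0


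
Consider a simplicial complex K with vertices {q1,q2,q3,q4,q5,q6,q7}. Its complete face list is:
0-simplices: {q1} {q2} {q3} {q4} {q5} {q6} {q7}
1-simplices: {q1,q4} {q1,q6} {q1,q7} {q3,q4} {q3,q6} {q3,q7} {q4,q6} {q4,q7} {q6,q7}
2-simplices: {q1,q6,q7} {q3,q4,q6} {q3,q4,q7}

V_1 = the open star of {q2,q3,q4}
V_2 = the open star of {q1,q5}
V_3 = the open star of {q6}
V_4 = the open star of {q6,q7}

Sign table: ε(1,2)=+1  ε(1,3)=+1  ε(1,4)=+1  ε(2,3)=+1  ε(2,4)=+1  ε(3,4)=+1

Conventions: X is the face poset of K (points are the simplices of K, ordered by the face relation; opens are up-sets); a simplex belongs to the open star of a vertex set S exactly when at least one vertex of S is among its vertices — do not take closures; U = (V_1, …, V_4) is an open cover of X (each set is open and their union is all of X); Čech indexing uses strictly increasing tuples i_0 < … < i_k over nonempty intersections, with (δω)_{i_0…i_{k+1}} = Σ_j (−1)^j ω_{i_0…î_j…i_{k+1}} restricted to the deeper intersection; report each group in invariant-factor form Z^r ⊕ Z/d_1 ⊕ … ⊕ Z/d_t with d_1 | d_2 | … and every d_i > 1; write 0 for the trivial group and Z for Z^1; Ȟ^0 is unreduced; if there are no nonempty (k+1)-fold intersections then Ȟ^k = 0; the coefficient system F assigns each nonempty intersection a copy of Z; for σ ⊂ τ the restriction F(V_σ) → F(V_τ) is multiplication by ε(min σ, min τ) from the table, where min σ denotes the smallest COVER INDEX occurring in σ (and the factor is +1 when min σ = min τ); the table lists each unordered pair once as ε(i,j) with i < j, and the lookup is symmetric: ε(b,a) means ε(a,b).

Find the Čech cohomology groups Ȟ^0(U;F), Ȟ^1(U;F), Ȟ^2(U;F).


cover nerve:
  V1={{q2},{q3},{q4},{q1,q4},{q3,q4},{q3,q6},{q3,q7},{q4,q6},{q4,q7},{q3,q4,q6},{q3,q4,q7}} V2={{q1},{q5},{q1,q4},{q1,q6},{q1,q7},{q1,q6,q7}} V3={{q6},{q1,q6},{q3,q6},{q4,q6},{q6,q7},{q1,q6,q7},{q3,q4,q6}} V4={{q6},{q7},{q1,q6},{q1,q7},{q3,q6},{q3,q7},{q4,q6},{q4,q7},{q6,q7},{q1,q6,q7},{q3,q4,q6},{q3,q4,q7}}
  V12={{q1,q4}} V13={{q3,q6},{q4,q6},{q3,q4,q6}} V14={{q3,q6},{q3,q7},{q4,q6},{q4,q7},{q3,q4,q6},{q3,q4,q7}} V23={{q1,q6},{q1,q6,q7}} V24={{q1,q6},{q1,q7},{q1,q6,q7}} V34={{q6},{q1,q6},{q3,q6},{q4,q6},{q6,q7},{q1,q6,q7},{q3,q4,q6}}
  V134={{q3,q6},{q4,q6},{q3,q4,q6}} V234={{q1,q6},{q1,q6,q7}}
C dims 4,6,2; δ0: rk 3, SNF 1^3; δ1: rk 2, SNF 1^2
Ȟ^0: (4−3)−0=1 ⇒ Z
Ȟ^1: (6−2)−3=1 ⇒ Z
Ȟ^2: (2−0)−2=0 ⇒ 0

Ȟ^0 ≅ Z, Ȟ^1 ≅ Z, Ȟ^2 ≅ 0


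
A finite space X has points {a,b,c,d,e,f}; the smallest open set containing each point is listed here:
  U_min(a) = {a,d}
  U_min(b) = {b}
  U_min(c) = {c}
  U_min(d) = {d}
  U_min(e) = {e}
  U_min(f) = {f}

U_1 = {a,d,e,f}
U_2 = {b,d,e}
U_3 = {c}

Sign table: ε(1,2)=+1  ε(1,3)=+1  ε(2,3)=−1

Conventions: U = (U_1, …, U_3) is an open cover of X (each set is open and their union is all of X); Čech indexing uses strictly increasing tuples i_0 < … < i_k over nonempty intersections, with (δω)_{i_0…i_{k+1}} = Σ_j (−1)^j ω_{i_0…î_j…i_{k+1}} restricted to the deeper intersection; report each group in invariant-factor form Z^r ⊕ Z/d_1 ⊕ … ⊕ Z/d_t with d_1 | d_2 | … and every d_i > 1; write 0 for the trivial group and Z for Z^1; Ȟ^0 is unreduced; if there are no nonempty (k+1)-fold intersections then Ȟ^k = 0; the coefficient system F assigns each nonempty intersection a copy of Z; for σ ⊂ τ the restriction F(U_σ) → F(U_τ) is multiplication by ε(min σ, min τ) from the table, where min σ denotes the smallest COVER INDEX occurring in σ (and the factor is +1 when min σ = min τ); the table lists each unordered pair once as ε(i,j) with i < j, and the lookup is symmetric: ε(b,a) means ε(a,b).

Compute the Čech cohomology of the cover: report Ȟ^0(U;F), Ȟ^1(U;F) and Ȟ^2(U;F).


Ȟ^0 ≅ Z^2,  Ȟ^1 ≅ 0,  Ȟ^2 ≅ 0

nerve simplices:
  U12={d,e}
C dims 3,1; δ0: rk 1, SNF 1^1
degree 0: 3−1−0 = 2 → Ȟ^0 ≅ Z^2
degree 1: 1−0−1 = 0 → Ȟ^1 ≅ 0
degree 2: 0−0−0 = 0 → Ȟ^2 ≅ 0


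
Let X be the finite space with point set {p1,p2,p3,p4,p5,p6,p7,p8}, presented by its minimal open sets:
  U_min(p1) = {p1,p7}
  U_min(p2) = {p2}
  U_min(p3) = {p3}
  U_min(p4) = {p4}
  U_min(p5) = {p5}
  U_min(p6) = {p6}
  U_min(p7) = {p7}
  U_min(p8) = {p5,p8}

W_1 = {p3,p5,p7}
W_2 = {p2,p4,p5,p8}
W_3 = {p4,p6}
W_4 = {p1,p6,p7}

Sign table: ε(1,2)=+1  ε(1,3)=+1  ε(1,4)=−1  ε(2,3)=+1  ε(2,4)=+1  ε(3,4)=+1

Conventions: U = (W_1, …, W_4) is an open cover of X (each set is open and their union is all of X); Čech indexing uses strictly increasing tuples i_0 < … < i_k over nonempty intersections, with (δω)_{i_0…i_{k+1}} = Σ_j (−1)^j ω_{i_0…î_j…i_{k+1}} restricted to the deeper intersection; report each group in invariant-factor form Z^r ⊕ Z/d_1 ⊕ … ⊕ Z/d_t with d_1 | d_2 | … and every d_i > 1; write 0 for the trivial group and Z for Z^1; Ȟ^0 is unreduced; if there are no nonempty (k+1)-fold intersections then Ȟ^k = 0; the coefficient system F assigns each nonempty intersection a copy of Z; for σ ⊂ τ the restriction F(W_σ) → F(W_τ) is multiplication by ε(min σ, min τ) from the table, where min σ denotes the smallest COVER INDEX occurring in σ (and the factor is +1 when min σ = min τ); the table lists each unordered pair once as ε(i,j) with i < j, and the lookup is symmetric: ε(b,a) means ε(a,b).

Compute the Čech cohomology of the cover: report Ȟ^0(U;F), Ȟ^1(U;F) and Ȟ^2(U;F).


Ȟ^0(U;F) ≅ 0, Ȟ^1(U;F) ≅ Z/2, Ȟ^2(U;F) ≅ 0

intersection data:
  W12={p5} W14={p7} W23={p4} W34={p6}
C dims 4,4; δ0: rk 4, SNF 1^3·2
Ȟ^0 = (4 − 4) − 0 = 0, so Ȟ^0 ≅ 0
Ȟ^1 = (4 − 0) − 4 = 0 plus torsion [2], so Ȟ^1 ≅ Z/2
Ȟ^2 = (0 − 0) − 0 = 0, so Ȟ^2 ≅ 0


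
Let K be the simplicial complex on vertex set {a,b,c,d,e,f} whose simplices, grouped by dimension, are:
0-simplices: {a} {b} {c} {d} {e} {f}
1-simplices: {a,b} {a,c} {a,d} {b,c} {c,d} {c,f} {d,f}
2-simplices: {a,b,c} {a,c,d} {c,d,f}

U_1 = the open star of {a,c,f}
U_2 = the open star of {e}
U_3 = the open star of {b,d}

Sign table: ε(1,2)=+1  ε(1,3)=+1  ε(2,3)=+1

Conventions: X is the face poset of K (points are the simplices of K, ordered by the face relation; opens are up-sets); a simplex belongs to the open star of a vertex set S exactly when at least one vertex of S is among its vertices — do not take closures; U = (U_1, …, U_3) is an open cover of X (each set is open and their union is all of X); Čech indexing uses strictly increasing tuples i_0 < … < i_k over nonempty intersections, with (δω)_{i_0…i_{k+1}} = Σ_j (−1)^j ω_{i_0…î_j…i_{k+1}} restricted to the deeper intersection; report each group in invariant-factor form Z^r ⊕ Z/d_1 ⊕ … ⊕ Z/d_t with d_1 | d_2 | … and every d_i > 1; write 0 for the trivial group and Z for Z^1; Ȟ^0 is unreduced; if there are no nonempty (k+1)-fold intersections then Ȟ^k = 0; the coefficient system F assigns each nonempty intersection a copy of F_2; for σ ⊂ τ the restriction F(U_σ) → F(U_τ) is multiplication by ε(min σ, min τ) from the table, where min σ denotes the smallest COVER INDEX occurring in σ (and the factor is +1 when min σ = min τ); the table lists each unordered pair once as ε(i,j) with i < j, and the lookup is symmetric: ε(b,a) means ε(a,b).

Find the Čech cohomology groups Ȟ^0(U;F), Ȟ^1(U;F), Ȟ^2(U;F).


cover nerve:
  U1={{a},{c},{f},{a,b},{a,c},{a,d},{b,c},{c,d},{c,f},{d,f},{a,b,c},{a,c,d},{c,d,f}} U2={{e}} U3={{b},{d},{a,b},{a,d},{b,c},{c,d},{d,f},{a,b,c},{a,c,d},{c,d,f}}
  U13={{a,b},{a,d},{b,c},{c,d},{d,f},{a,b,c},{a,c,d},{c,d,f}}
C dims 3,1; δ0: rk_F2 1
Ȟ^0: (3−1)−0=2 ⇒ Z/2 ⊕ Z/2
Ȟ^1: (1−0)−1=0 ⇒ 0
Ȟ^2: (0−0)−0=0 ⇒ 0

Ȟ^0(U;F) ≅ Z/2 ⊕ Z/2; Ȟ^1(U;F) ≅ 0; Ȟ^2(U;F) ≅ 0


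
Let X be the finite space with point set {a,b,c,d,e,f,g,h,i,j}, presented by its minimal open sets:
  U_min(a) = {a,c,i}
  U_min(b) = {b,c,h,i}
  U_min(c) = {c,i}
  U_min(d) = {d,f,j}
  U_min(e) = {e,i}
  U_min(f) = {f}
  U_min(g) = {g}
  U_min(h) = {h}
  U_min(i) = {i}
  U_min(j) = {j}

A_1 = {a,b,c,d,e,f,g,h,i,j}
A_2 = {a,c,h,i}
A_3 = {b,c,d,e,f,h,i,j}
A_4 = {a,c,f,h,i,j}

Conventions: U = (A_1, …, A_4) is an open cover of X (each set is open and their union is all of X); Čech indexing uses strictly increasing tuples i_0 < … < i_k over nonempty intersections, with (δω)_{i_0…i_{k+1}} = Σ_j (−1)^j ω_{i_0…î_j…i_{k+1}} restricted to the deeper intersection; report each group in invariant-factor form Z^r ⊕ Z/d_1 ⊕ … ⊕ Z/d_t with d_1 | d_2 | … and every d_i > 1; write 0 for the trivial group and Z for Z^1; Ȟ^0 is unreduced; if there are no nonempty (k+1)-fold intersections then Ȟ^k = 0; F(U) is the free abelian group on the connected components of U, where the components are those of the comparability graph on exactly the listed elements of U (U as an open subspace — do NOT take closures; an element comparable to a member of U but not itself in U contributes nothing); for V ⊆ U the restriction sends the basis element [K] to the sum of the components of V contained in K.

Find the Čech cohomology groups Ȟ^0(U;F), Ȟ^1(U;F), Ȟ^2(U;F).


Ȟ^0(U;F) ≅ Z^3, Ȟ^1(U;F) ≅ 0 and Ȟ^2(U;F) ≅ 0

nonempty intersections:
  A12={a,c,h,i} A13={b,c,d,e,f,h,i,j} A14={a,c,f,h,i,j} A23={c,h,i} A24={a,c,h,i} A34={c,f,h,i,j}
  A123={c,h,i} A124={a,c,h,i} A134={c,f,h,i,j} A234={c,h,i}
  A1234={c,h,i}
components per intersection:
  A1: {a,b,c,e,h,i} {d,f,j} {g}
  A2: {a,c,i} {h}
  A3: {b,c,e,h,i} {d,f,j}
  A4: {a,c,i} {f} {h} {j}
  A12: {a,c,i} {h}
  A13: {b,c,e,h,i} {d,f,j}
  A14: {a,c,i} {f} {h} {j}
  A23: {c,i} {h}
  A24: {a,c,i} {h}
  A34: {c,i} {f} {h} {j}
  A123: {c,i} {h}
  A124: {a,c,i} {h}
  A134: {c,i} {f} {h} {j}
  A234: {c,i} {h}
  A1234: {c,i} {h}
C dims 11,16,10,2; δ0: rk 8, SNF 1^8; δ1: rk 8, SNF 1^8; δ2: rk 2, SNF 1^2
Ȟ^0: (11−8)−0=3 ⇒ Z^3
Ȟ^1: (16−8)−8=0 ⇒ 0
Ȟ^2: (10−2)−8=0 ⇒ 0


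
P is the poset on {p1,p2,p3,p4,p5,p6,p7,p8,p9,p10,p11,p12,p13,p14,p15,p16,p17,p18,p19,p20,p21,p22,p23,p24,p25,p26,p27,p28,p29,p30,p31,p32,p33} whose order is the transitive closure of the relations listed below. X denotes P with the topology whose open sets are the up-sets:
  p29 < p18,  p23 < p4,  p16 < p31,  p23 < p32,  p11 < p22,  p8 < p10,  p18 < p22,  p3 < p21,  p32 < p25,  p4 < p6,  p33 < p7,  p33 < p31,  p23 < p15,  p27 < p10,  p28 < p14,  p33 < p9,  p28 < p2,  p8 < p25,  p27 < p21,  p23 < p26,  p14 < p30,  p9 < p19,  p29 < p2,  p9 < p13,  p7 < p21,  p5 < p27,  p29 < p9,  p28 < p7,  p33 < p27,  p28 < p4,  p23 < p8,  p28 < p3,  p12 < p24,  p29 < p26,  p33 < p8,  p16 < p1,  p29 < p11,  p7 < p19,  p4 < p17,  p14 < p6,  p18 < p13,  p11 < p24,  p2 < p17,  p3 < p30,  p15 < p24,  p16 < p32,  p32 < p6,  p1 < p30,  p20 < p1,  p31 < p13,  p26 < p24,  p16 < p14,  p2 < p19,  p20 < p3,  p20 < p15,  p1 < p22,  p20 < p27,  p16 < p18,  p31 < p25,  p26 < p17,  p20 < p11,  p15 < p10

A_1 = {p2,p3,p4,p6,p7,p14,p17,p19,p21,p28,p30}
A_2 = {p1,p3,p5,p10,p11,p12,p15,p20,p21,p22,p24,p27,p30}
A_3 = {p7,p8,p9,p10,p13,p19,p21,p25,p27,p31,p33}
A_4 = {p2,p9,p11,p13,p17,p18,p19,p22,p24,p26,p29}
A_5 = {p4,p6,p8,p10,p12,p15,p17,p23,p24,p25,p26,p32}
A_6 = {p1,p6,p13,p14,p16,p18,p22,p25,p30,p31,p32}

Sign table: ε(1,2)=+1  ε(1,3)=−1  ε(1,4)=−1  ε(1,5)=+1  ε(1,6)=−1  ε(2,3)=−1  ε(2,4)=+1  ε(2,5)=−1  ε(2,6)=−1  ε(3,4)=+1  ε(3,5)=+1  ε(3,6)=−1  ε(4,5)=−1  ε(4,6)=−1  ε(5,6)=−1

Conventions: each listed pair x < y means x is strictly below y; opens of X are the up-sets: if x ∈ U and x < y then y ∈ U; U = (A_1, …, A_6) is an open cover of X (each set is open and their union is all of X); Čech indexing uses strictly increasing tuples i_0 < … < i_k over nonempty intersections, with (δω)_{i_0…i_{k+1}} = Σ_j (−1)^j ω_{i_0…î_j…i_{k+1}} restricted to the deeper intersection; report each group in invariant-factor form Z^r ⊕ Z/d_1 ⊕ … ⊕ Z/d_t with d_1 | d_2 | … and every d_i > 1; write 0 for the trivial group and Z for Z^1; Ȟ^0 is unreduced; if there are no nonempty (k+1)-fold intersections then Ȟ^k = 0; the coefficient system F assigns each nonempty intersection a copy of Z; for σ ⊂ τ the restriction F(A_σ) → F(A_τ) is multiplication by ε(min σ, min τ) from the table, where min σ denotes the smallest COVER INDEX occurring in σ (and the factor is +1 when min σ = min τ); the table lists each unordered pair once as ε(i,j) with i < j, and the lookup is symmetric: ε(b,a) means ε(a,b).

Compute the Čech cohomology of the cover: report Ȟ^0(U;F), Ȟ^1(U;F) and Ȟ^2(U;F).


nonempty overlaps:
  A12={p3,p21,p30} A13={p7,p19,p21} A14={p2,p17,p19} A15={p4,p6,p17} A16={p6,p14,p30} A23={p10,p21,p27} A24={p11,p22,p24} A25={p10,p12,p15,p24} A26={p1,p22,p30} A34={p9,p13,p19} A35={p8,p10,p25} A36={p13,p25,p31} A45={p17,p24,p26} A46={p13,p18,p22} A56={p6,p25,p32}
  A123={p21} A126={p30} A134={p19} A145={p17} A156={p6} A235={p10} A245={p24} A246={p22} A346={p13} A356={p25}
C dims 6,15,10; δ0: rk 6, SNF 1^5·2; δ1: rk 9, SNF 1^9
degree 0: 6−6−0 = 0 → Ȟ^0 ≅ 0
degree 1: 15−9−6 = 0 plus torsion [2] → Ȟ^1 ≅ Z/2
degree 2: 10−0−9 = 1 → Ȟ^2 ≅ Z

Ȟ^0(U;F) ≅ 0; Ȟ^1(U;F) ≅ Z/2; Ȟ^2(U;F) ≅ Z


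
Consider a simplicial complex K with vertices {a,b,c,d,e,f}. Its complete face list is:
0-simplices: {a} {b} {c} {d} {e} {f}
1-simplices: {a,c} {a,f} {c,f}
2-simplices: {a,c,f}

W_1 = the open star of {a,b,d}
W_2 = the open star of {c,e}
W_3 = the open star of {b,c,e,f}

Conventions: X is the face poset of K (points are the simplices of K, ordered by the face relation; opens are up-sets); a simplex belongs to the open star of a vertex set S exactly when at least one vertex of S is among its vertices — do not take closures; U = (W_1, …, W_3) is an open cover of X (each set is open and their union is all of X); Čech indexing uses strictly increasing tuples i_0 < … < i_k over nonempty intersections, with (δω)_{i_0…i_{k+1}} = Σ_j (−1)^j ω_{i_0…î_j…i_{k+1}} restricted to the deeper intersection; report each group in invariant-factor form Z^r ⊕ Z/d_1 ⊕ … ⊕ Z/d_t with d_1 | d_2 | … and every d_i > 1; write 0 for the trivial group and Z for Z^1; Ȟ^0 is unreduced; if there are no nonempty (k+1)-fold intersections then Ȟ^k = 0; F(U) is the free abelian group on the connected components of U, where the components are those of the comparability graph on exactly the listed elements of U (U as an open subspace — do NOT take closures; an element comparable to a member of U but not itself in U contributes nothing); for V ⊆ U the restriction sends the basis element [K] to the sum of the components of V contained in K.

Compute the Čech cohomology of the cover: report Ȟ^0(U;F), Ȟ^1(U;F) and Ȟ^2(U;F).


Ȟ^0(U;F) ≅ Z^4,  Ȟ^1(U;F) ≅ 0,  Ȟ^2(U;F) ≅ 0

nonempty intersections:
  W1={{a},{b},{d},{a,c},{a,f},{a,c,f}} W2={{c},{e},{a,c},{c,f},{a,c,f}} W3={{b},{c},{e},{f},{a,c},{a,f},{c,f},{a,c,f}}
  W12={{a,c},{a,c,f}} W13={{b},{a,c},{a,f},{a,c,f}} W23={{c},{e},{a,c},{c,f},{a,c,f}}
  W123={{a,c},{a,c,f}}
components per intersection:
  W1: {{a},{a,c},{a,f},{a,c,f}} {{b}} {{d}}
  W2: {{c},{a,c},{c,f},{a,c,f}} {{e}}
  W3: {{b}} {{c},{f},{a,c},{a,f},{c,f},{a,c,f}} {{e}}
  W12: {{a,c},{a,c,f}}
  W13: {{b}} {{a,c},{a,f},{a,c,f}}
  W23: {{c},{a,c},{c,f},{a,c,f}} {{e}}
  W123: {{a,c},{a,c,f}}
C dims 8,5,1; δ0: rk 4, SNF 1^4; δ1: rk 1, SNF 1^1
Ȟ^0: (8−4)−0=4 ⇒ Z^4
Ȟ^1: (5−1)−4=0 ⇒ 0
Ȟ^2: (1−0)−1=0 ⇒ 0


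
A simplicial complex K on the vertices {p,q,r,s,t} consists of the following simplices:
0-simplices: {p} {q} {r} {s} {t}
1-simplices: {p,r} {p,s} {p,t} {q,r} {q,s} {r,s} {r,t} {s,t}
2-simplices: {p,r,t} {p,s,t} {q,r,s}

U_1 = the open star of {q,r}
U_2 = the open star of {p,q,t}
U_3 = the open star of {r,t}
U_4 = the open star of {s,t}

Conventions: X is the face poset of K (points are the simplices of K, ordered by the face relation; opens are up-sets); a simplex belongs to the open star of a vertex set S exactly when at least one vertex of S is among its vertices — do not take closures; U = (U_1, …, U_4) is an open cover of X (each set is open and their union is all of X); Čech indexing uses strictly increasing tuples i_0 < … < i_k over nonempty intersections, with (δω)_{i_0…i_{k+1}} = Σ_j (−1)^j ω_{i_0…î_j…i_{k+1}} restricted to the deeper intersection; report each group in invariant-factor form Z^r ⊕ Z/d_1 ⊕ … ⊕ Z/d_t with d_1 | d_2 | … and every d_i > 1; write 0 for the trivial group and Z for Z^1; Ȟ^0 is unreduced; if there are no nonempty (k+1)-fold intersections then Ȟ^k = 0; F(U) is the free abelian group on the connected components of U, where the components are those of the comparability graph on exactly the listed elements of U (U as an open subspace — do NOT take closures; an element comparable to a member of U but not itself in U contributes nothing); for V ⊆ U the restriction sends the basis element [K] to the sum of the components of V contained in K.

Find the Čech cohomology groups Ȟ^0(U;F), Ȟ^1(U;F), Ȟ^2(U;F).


cover nerve:
  U1={{q},{r},{p,r},{q,r},{q,s},{r,s},{r,t},{p,r,t},{q,r,s}} U2={{p},{q},{t},{p,r},{p,s},{p,t},{q,r},{q,s},{r,t},{s,t},{p,r,t},{p,s,t},{q,r,s}} U3={{r},{t},{p,r},{p,t},{q,r},{r,s},{r,t},{s,t},{p,r,t},{p,s,t},{q,r,s}} U4={{s},{t},{p,s},{p,t},{q,s},{r,s},{r,t},{s,t},{p,r,t},{p,s,t},{q,r,s}}
  U12={{q},{p,r},{q,r},{q,s},{r,t},{p,r,t},{q,r,s}} U13={{r},{p,r},{q,r},{r,s},{r,t},{p,r,t},{q,r,s}} U14={{q,s},{r,s},{r,t},{p,r,t},{q,r,s}} U23={{t},{p,r},{p,t},{q,r},{r,t},{s,t},{p,r,t},{p,s,t},{q,r,s}} U24={{t},{p,s},{p,t},{q,s},{r,t},{s,t},{p,r,t},{p,s,t},{q,r,s}} U34={{t},{p,t},{r,s},{r,t},{s,t},{p,r,t},{p,s,t},{q,r,s}}
  U123={{p,r},{q,r},{r,t},{p,r,t},{q,r,s}} U124={{q,s},{r,t},{p,r,t},{q,r,s}} U134={{r,s},{r,t},{p,r,t},{q,r,s}} U234={{t},{p,t},{r,t},{s,t},{p,r,t},{p,s,t},{q,r,s}}
  U1234={{r,t},{p,r,t},{q,r,s}}
components per intersection:
  U1: {{q},{r},{p,r},{q,r},{q,s},{r,s},{r,t},{p,r,t},{q,r,s}}
  U2: {{p},{t},{p,r},{p,s},{p,t},{r,t},{s,t},{p,r,t},{p,s,t}} {{q},{q,r},{q,s},{q,r,s}}
  U3: {{r},{t},{p,r},{p,t},{q,r},{r,s},{r,t},{s,t},{p,r,t},{p,s,t},{q,r,s}}
  U4: {{s},{t},{p,s},{p,t},{q,s},{r,s},{r,t},{s,t},{p,r,t},{p,s,t},{q,r,s}}
  U12: {{q},{q,r},{q,s},{q,r,s}} {{p,r},{r,t},{p,r,t}}
  U13: {{r},{p,r},{q,r},{r,s},{r,t},{p,r,t},{q,r,s}}
  U14: {{q,s},{r,s},{q,r,s}} {{r,t},{p,r,t}}
  U23: {{t},{p,r},{p,t},{r,t},{s,t},{p,r,t},{p,s,t}} {{q,r},{q,r,s}}
  U24: {{t},{p,s},{p,t},{r,t},{s,t},{p,r,t},{p,s,t}} {{q,s},{q,r,s}}
  U34: {{t},{p,t},{r,t},{s,t},{p,r,t},{p,s,t}} {{r,s},{q,r,s}}
  U123: {{p,r},{r,t},{p,r,t}} {{q,r},{q,r,s}}
  U124: {{q,s},{q,r,s}} {{r,t},{p,r,t}}
  U134: {{r,s},{q,r,s}} {{r,t},{p,r,t}}
  U234: {{t},{p,t},{r,t},{s,t},{p,r,t},{p,s,t}} {{q,r,s}}
  U1234: {{r,t},{p,r,t}} {{q,r,s}}
C dims 5,11,8,2; δ0: rk 4, SNF 1^4; δ1: rk 6, SNF 1^6; δ2: rk 2, SNF 1^2
Ȟ^0: (5−4)−0=1 ⇒ Z
Ȟ^1: (11−6)−4=1 ⇒ Z
Ȟ^2: (8−2)−6=0 ⇒ 0

Ȟ^0 = Z,  Ȟ^1 = Z,  Ȟ^2 = 0


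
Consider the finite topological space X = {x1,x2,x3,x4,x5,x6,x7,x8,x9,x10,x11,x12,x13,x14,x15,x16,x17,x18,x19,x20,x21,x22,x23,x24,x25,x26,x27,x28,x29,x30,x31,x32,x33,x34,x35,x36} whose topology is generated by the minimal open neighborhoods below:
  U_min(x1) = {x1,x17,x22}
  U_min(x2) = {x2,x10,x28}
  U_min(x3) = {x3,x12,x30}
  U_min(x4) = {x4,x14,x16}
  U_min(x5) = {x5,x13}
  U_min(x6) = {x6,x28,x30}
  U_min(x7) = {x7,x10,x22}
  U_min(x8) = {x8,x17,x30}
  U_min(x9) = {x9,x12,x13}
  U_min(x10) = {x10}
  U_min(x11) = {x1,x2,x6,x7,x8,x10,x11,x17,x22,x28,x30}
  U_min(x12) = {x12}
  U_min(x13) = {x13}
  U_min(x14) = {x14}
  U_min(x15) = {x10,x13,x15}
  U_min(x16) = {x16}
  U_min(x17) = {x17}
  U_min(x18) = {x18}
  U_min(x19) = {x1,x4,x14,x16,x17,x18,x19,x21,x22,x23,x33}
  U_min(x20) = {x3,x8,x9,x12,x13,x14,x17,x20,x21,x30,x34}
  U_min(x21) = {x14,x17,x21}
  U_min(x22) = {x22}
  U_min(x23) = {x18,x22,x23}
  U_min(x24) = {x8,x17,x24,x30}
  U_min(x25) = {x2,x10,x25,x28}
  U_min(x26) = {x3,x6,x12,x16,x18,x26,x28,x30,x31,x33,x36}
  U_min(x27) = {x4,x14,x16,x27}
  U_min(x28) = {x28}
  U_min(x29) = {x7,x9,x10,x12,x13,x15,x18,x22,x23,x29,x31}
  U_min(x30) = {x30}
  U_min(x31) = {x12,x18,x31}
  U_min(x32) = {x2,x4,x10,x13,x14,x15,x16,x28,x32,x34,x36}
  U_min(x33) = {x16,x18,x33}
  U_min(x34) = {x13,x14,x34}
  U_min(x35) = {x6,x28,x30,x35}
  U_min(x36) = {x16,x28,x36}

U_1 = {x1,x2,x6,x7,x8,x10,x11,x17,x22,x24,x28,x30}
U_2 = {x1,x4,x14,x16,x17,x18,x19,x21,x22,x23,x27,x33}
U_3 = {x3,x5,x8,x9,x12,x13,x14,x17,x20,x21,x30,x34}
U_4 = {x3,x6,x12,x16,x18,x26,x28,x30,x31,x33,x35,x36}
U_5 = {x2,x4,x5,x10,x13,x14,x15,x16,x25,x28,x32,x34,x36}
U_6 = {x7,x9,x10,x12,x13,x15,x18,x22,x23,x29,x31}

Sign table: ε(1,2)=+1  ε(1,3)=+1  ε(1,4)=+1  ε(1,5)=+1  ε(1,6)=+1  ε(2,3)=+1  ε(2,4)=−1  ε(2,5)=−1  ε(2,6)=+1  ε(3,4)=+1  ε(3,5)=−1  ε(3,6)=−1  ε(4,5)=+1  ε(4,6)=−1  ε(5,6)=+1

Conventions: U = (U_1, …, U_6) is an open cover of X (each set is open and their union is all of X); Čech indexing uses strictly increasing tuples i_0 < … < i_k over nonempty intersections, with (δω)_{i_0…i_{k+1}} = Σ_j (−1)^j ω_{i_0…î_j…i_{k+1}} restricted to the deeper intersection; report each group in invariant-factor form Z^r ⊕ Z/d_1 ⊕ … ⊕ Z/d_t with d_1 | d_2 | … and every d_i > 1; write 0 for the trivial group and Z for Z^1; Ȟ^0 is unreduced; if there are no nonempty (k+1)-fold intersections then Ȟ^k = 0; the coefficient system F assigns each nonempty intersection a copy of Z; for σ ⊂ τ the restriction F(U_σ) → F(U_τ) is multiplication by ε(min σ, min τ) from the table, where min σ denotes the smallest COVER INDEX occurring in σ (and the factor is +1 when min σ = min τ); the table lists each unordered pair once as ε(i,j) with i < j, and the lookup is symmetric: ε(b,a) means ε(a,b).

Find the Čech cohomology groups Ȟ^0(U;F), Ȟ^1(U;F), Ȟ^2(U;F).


nonempty intersections:
  U12={x1,x17,x22} U13={x8,x17,x30} U14={x6,x28,x30} U15={x2,x10,x28} U16={x7,x10,x22} U23={x14,x17,x21} U24={x16,x18,x33} U25={x4,x14,x16} U26={x18,x22,x23} U34={x3,x12,x30} U35={x5,x13,x14,x34} U36={x9,x12,x13} U45={x16,x28,x36} U46={x12,x18,x31} U56={x10,x13,x15}
  U123={x17} U126={x22} U134={x30} U145={x28} U156={x10} U235={x14} U245={x16} U246={x18} U346={x12} U356={x13}
C dims 6,15,10; δ0: rk 6, SNF 1^5·2; δ1: rk 9, SNF 1^9
Ȟ^0: (6−6)−0=0 ⇒ 0
Ȟ^1: (15−9)−6=0 plus torsion [2] ⇒ Z/2
Ȟ^2: (10−0)−9=1 ⇒ Z

Ȟ^0 ≅ 0, Ȟ^1 ≅ Z/2, Ȟ^2 ≅ Z


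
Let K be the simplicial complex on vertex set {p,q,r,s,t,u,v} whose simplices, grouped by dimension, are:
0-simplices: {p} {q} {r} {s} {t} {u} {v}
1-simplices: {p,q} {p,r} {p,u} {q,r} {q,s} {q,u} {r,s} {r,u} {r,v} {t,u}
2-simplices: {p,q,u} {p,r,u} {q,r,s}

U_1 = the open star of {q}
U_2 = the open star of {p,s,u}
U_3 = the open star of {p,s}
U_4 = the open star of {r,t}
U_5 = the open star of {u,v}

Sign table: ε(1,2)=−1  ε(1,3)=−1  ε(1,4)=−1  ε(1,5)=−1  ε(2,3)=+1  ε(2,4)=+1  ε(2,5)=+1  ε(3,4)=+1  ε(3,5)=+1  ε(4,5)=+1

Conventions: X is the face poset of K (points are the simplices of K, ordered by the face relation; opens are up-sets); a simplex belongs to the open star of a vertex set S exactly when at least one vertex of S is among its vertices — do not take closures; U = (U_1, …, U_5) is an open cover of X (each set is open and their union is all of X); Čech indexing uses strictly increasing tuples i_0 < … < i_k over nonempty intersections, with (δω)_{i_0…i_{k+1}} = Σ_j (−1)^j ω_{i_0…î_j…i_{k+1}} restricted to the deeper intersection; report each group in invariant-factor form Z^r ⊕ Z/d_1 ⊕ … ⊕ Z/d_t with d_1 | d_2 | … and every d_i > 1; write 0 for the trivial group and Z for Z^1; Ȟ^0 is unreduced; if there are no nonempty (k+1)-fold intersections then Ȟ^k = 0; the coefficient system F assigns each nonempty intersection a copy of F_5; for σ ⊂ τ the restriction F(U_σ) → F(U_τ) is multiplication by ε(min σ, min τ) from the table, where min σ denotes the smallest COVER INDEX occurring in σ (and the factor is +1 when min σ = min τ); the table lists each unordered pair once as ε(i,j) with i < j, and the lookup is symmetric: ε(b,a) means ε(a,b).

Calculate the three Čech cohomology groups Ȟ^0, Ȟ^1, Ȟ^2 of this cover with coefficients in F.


Ȟ^0 = Z/5, Ȟ^1 = 0, Ȟ^2 = 0

nerve simplices:
  U1={{q},{p,q},{q,r},{q,s},{q,u},{p,q,u},{q,r,s}} U2={{p},{s},{u},{p,q},{p,r},{p,u},{q,s},{q,u},{r,s},{r,u},{t,u},{p,q,u},{p,r,u},{q,r,s}} U3={{p},{s},{p,q},{p,r},{p,u},{q,s},{r,s},{p,q,u},{p,r,u},{q,r,s}} U4={{r},{t},{p,r},{q,r},{r,s},{r,u},{r,v},{t,u},{p,r,u},{q,r,s}} U5={{u},{v},{p,u},{q,u},{r,u},{r,v},{t,u},{p,q,u},{p,r,u}}
  U12={{p,q},{q,s},{q,u},{p,q,u},{q,r,s}} U13={{p,q},{q,s},{p,q,u},{q,r,s}} U14={{q,r},{q,r,s}} U15={{q,u},{p,q,u}} U23={{p},{s},{p,q},{p,r},{p,u},{q,s},{r,s},{p,q,u},{p,r,u},{q,r,s}} U24={{p,r},{r,s},{r,u},{t,u},{p,r,u},{q,r,s}} U25={{u},{p,u},{q,u},{r,u},{t,u},{p,q,u},{p,r,u}} U34={{p,r},{r,s},{p,r,u},{q,r,s}} U35={{p,u},{p,q,u},{p,r,u}} U45={{r,u},{r,v},{t,u},{p,r,u}}
  U123={{p,q},{q,s},{p,q,u},{q,r,s}} U124={{q,r,s}} U125={{q,u},{p,q,u}} U134={{q,r,s}} U135={{p,q,u}} U234={{p,r},{r,s},{p,r,u},{q,r,s}} U235={{p,u},{p,q,u},{p,r,u}} U245={{r,u},{t,u},{p,r,u}} U345={{p,r,u}}
  U1234={{q,r,s}} U1235={{p,q,u}} U2345={{p,r,u}}
C dims 5,10,9,3; δ0: rk_F5 4; δ1: rk_F5 6; δ2: rk_F5 3
degree 0: 5−4−0 = 1 → Ȟ^0 ≅ Z/5
degree 1: 10−6−4 = 0 → Ȟ^1 ≅ 0
degree 2: 9−3−6 = 0 → Ȟ^2 ≅ 0


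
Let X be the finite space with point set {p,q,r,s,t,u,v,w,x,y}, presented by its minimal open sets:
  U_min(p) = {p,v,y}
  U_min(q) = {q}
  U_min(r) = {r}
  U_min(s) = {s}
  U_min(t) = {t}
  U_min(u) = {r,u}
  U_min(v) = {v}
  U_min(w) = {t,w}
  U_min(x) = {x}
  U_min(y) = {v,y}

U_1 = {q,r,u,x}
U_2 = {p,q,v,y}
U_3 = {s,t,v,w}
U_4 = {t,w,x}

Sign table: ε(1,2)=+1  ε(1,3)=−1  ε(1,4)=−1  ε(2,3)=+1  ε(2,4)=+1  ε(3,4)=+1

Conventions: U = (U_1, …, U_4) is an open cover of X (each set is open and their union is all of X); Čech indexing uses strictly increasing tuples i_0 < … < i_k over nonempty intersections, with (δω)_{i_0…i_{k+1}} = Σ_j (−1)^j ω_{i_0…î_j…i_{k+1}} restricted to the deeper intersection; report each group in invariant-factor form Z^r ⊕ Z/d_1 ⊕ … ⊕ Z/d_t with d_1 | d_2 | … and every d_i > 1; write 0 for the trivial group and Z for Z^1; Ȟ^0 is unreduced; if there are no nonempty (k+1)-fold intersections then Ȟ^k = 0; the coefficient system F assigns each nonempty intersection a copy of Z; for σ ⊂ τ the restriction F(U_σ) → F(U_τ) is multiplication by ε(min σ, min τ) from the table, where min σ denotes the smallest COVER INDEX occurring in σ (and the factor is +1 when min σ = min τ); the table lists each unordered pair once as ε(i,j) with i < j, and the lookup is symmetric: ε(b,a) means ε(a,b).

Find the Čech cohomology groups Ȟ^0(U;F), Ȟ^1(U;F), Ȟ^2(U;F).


Ȟ^0 ≅ 0,  Ȟ^1 ≅ Z/2,  Ȟ^2 ≅ 0

nerve simplices:
  U12={q} U14={x} U23={v} U34={t,w}
C dims 4,4; δ0: rk 4, SNF 1^3·2
degree 0: 4−4−0 = 0 → Ȟ^0 ≅ 0
degree 1: 4−0−4 = 0 plus torsion [2] → Ȟ^1 ≅ Z/2
degree 2: 0−0−0 = 0 → Ȟ^2 ≅ 0
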